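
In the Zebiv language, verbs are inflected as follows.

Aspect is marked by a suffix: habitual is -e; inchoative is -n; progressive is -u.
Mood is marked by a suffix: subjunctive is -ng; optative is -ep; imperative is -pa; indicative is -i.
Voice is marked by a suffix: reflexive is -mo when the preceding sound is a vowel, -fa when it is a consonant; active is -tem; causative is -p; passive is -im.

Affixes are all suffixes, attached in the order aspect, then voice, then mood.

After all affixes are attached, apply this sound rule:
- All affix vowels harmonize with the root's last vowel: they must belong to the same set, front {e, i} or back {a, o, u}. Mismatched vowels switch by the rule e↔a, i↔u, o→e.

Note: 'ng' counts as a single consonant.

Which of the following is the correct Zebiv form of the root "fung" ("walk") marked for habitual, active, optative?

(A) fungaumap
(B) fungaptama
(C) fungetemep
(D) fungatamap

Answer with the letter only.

D

Attach aspect habitual -e → funge.
Attach voice active -tem → fungetem.
Attach mood optative -ep → fungetemep.
Apply vowel harmony: fungetemep → fungatamap.
So the correct form is fungatamap, option (D).
(A) fungaumap is wrong: it uses passive instead of active for voice.
(C) fungetemep is wrong: it fails to apply the sound rule(s).
(B) fungaptama is wrong: it has the affixes in the wrong order.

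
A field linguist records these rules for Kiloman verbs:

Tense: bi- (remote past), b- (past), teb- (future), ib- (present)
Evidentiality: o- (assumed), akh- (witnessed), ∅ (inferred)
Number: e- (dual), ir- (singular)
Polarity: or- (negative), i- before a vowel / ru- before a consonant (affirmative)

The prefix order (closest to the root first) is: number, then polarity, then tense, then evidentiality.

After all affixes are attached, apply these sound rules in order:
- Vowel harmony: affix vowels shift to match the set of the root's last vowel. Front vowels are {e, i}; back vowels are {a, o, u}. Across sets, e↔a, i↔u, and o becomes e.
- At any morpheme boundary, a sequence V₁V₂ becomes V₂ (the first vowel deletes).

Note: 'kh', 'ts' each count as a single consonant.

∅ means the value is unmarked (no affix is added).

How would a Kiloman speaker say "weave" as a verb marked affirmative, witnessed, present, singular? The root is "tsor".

Attach number singular ir- → irtsor.
Attach polarity affirmative i- (before vowel 'i') → iirtsor.
Attach tense present ib- → ibiirtsor.
Attach evidentiality witnessed akh- → akhibiirtsor.
Apply vowel harmony: akhibiirtsor → akhubuurtsor.
Apply vowel deletion: akhubuurtsor → akhuburtsor.

akhuburtsor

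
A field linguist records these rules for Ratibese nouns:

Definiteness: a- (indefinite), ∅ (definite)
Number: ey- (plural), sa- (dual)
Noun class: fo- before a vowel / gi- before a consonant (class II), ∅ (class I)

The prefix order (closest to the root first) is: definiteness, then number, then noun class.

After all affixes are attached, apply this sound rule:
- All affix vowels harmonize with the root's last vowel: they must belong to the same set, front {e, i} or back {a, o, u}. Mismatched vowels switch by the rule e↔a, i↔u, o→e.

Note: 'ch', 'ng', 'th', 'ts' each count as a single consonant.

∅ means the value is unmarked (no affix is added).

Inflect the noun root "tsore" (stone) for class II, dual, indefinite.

Attach definiteness indefinite a- → atsore.
Attach number dual sa- → saatsore.
Attach noun class class II gi- (before consonant 's') → gisaatsore.
Apply vowel harmony: gisaatsore → giseetsore.

giseetsore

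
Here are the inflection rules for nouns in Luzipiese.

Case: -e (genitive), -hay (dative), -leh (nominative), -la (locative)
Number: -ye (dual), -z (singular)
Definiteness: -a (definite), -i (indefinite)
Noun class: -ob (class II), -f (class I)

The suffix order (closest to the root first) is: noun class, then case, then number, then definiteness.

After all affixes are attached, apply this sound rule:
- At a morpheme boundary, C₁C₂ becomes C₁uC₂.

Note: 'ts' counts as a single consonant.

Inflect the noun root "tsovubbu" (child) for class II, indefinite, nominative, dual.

tsovubbuobulehuyei

Attach noun class class II -ob → tsovubbuob.
Attach case nominative -leh → tsovubbuobleh.
Attach number dual -ye → tsovubbuoblehye.
Attach definiteness indefinite -i → tsovubbuoblehyei.
Apply epenthesis: tsovubbuoblehyei → tsovubbuobulehuyei.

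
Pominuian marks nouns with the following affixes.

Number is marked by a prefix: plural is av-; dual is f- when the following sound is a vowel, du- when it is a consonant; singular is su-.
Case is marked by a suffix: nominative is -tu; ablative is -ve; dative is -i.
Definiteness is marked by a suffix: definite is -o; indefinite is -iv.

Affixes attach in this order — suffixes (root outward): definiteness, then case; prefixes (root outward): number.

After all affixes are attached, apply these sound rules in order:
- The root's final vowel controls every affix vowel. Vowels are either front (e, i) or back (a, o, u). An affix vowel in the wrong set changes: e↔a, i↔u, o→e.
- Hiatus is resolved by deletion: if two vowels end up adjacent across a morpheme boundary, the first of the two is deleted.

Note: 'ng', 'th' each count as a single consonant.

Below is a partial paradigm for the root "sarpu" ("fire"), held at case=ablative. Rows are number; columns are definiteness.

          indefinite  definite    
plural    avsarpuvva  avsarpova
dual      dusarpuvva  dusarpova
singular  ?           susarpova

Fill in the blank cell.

Attach definiteness indefinite -iv → sarpuiv.
Attach case ablative -ve → sarpuivve.
Attach number singular su- → susarpuivve.
Apply vowel harmony: susarpuivve → susarpuuvva.
Apply vowel deletion: susarpuuvva → susarpuvva.

susarpuvva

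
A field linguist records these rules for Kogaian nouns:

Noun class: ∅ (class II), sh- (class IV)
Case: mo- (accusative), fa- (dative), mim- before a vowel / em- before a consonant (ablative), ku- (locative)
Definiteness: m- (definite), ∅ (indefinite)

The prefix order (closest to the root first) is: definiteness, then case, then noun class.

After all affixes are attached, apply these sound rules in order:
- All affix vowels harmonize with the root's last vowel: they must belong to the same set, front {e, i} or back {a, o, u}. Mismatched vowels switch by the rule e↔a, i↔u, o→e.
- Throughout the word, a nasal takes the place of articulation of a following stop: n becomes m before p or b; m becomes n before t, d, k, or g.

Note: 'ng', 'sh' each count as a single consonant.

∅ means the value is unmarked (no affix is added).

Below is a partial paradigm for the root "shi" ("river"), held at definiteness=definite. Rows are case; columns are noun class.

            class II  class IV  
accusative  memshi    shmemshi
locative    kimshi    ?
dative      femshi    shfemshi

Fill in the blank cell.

shkimshi

Attach definiteness definite m- → mshi.
Attach case locative ku- → kumshi.
Attach noun class class IV sh- → shkumshi.
Apply vowel harmony: shkumshi → shkimshi.
Nasal assimilation: no change.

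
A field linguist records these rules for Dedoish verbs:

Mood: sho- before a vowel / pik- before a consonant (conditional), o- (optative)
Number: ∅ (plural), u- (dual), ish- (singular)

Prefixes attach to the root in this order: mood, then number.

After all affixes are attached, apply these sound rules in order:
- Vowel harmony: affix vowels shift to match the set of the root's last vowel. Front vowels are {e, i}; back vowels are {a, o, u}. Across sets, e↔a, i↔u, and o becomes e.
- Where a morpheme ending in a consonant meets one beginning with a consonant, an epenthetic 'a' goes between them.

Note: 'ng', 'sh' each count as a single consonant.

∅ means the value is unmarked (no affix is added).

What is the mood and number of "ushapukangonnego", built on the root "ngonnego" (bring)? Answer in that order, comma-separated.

conditional, singular

Segment: ish-pik-ngonnego.
mood: sho/pik- → conditional.
number: ish- → singular.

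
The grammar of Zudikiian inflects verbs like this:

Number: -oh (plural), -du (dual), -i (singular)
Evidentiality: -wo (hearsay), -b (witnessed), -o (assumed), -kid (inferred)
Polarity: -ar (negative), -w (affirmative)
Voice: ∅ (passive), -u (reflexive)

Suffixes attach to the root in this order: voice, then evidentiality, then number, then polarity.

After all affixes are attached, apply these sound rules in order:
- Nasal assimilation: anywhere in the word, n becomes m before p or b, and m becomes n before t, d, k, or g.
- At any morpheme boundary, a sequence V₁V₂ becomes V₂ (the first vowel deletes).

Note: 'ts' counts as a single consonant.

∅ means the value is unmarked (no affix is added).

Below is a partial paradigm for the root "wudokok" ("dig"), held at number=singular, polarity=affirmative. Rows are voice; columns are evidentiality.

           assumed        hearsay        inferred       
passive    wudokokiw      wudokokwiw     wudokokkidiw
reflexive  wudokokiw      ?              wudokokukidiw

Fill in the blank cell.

wudokokuwiw

Attach voice reflexive -u → wudokoku.
Attach evidentiality hearsay -wo → wudokokuwo.
Attach number singular -i → wudokokuwoi.
Attach polarity affirmative -w → wudokokuwoiw.
Nasal assimilation: no change.
Apply vowel deletion: wudokokuwoiw → wudokokuwiw.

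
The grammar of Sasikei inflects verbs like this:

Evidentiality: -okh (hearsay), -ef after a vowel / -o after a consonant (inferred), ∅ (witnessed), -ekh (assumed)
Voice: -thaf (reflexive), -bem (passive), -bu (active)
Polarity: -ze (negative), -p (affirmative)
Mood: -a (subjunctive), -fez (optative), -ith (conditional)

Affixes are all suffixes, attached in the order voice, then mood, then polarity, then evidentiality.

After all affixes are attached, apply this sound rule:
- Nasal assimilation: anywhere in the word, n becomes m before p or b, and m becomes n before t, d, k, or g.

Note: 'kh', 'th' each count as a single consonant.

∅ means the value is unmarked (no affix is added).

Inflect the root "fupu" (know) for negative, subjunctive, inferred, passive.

fupubemazeef

Attach voice passive -bem → fupubem.
Attach mood subjunctive -a → fupubema.
Attach polarity negative -ze → fupubemaze.
Attach evidentiality inferred -ef (after vowel 'e') → fupubemazeef.
Nasal assimilation: no change.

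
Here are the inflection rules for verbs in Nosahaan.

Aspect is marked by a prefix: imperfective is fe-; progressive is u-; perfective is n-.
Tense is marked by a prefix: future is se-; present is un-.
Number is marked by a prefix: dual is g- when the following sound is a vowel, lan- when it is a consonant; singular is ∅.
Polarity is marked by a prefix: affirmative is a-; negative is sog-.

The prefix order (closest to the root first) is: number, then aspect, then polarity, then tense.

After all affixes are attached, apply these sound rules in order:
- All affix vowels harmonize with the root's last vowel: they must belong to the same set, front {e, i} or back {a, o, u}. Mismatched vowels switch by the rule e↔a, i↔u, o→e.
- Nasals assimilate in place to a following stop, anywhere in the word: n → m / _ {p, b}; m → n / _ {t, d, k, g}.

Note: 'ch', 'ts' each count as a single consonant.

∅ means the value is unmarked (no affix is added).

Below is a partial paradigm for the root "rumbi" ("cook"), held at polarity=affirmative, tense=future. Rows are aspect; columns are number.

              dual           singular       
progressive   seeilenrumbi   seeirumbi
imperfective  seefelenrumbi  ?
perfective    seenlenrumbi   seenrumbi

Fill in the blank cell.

number = singular: zero marking, form stays rumbi.
Attach aspect imperfective fe- → ferumbi.
Attach polarity affirmative a- → aferumbi.
Attach tense future se- → seaferumbi.
Apply vowel harmony: seaferumbi → seeferumbi.
Nasal assimilation: no change.

seeferumbi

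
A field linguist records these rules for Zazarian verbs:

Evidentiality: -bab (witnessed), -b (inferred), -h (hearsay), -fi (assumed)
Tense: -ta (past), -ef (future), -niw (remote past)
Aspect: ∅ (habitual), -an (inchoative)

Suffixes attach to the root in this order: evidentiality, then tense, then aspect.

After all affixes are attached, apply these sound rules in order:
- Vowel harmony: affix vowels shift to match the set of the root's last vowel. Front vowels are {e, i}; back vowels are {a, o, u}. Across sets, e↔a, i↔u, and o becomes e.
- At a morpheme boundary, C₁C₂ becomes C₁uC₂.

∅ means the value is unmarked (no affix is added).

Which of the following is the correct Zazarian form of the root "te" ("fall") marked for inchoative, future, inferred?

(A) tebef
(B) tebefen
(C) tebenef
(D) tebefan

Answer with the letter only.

B

Attach evidentiality inferred -b → teb.
Attach tense future -ef → tebef.
Attach aspect inchoative -an → tebefan.
Apply vowel harmony: tebefan → tebefen.
Epenthesis: no change.
So the correct form is tebefen, option (B).
(D) tebefan is wrong: it fails to apply the sound rule(s).
(C) tebenef is wrong: it has the affixes in the wrong order.
(A) tebef is wrong: it uses habitual instead of inchoative for aspect.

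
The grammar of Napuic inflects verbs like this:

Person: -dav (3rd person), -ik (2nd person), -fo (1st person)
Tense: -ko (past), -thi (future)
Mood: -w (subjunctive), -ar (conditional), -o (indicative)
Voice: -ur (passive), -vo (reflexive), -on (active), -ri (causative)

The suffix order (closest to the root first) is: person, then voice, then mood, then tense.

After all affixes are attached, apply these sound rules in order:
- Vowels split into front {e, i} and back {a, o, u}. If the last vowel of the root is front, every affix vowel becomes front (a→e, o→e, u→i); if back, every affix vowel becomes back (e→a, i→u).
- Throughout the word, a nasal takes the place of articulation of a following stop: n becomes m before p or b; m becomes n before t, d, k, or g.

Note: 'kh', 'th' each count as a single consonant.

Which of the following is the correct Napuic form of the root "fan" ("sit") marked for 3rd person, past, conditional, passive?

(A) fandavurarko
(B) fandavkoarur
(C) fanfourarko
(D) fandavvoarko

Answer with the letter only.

A

Attach person 3rd person -dav → fandav.
Attach voice passive -ur → fandavur.
Attach mood conditional -ar → fandavurar.
Attach tense past -ko → fandavurarko.
Vowel harmony: no change.
Nasal assimilation: no change.
So the correct form is fandavurarko, option (A).
(C) fanfourarko is wrong: it uses 1st person instead of 3rd person for person.
(B) fandavkoarur is wrong: it has the affixes in the wrong order.
(D) fandavvoarko is wrong: it uses reflexive instead of passive for voice.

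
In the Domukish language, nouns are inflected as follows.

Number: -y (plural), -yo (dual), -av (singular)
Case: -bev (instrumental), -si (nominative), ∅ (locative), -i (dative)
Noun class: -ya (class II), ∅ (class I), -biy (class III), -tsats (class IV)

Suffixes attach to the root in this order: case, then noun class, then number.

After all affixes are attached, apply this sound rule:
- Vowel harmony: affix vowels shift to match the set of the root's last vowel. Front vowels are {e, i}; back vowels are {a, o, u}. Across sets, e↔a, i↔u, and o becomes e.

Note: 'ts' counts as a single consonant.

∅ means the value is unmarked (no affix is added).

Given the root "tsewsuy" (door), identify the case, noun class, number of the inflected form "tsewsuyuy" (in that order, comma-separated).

Segment: tsewsuy-i-y.
case: -i → dative.
noun class: ∅ → class I.
number: -y → plural.

dative, class I, plural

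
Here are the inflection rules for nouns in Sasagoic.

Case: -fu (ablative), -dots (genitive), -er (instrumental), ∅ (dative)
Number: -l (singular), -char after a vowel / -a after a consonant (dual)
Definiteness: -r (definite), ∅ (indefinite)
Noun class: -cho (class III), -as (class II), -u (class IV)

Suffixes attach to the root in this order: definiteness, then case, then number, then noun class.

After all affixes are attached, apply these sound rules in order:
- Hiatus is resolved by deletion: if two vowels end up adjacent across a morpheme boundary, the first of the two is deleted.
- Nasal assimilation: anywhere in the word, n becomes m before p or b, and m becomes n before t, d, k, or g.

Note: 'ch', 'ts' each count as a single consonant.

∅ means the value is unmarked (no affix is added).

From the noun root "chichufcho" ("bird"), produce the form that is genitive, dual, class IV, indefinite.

chichufchodotsu

definiteness = indefinite: zero marking, form stays chichufcho.
Attach case genitive -dots → chichufchodots.
Attach number dual -a (after consonant 'ts') → chichufchodotsa.
Attach noun class class IV -u → chichufchodotsau.
Apply vowel deletion: chichufchodotsau → chichufchodotsu.
Nasal assimilation: no change.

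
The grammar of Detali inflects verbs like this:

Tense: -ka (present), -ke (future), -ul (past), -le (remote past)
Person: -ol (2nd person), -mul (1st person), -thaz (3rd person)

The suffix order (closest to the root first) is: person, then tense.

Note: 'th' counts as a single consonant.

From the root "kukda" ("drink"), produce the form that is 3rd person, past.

Attach person 3rd person -thaz → kukdathaz.
Attach tense past -ul → kukdathazul.

kukdathazul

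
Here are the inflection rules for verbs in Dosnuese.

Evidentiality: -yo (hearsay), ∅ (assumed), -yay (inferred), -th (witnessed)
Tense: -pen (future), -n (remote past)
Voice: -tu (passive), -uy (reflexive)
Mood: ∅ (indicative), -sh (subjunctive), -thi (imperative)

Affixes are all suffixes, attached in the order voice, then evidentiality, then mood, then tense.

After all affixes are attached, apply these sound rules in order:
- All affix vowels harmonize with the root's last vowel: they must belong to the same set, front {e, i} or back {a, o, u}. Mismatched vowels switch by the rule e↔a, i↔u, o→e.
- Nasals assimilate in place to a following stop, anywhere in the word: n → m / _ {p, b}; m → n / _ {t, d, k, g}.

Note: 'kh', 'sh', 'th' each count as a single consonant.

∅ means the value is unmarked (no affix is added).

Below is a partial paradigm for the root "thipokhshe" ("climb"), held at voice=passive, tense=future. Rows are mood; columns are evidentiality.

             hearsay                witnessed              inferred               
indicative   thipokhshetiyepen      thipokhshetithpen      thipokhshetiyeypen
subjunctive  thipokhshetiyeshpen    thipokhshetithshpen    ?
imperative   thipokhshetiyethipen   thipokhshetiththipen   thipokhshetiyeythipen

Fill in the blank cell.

Attach voice passive -tu → thipokhshetu.
Attach evidentiality inferred -yay → thipokhshetuyay.
Attach mood subjunctive -sh → thipokhshetuyaysh.
Attach tense future -pen → thipokhshetuyayshpen.
Apply vowel harmony: thipokhshetuyayshpen → thipokhshetiyeyshpen.
Nasal assimilation: no change.

thipokhshetiyeyshpen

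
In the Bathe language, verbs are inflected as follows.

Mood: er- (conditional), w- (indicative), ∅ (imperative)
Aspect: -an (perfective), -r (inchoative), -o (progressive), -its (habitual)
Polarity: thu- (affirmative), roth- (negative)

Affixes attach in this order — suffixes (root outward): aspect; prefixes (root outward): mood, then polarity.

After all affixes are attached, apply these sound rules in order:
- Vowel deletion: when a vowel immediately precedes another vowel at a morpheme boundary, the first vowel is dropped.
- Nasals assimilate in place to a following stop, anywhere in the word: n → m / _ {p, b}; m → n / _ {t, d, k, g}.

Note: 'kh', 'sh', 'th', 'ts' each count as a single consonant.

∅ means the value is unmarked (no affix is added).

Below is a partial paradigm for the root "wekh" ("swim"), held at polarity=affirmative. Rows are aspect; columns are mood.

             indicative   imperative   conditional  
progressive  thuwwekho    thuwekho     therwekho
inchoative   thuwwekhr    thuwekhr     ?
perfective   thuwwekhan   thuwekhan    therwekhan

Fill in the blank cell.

Attach aspect inchoative -r → wekhr.
Attach mood conditional er- → erwekhr.
Attach polarity affirmative thu- → thuerwekhr.
Apply vowel deletion: thuerwekhr → therwekhr.
Nasal assimilation: no change.

therwekhr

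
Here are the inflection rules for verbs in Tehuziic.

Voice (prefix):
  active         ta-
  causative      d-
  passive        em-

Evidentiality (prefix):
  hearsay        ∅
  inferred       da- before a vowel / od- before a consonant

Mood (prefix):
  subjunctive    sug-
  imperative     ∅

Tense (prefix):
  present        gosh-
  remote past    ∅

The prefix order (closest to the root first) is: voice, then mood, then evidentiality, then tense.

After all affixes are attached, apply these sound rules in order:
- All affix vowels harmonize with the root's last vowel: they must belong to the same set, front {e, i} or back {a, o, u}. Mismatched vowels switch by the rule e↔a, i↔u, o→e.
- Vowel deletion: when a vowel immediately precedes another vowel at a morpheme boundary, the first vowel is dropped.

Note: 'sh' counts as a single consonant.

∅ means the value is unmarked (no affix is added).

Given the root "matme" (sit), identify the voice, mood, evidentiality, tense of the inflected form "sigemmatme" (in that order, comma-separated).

passive, subjunctive, hearsay, remote past

Segment: sug-em-matme.
voice: em- → passive.
mood: sug- → subjunctive.
evidentiality: ∅ → hearsay.
tense: ∅ → remote past.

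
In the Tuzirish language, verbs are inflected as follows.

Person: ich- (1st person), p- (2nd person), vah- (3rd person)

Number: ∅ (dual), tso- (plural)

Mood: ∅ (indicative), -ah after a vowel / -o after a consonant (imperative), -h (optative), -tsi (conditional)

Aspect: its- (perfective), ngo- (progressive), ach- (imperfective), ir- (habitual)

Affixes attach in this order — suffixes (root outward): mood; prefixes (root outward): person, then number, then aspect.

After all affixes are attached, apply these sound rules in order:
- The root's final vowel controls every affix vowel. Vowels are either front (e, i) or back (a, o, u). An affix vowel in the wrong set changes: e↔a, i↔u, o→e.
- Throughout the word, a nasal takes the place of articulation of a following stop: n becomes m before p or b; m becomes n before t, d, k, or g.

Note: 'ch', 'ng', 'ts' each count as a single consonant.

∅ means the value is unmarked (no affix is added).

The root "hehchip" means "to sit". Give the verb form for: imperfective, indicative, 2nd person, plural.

echtsephehchip

Attach person 2nd person p- → phehchip.
Attach number plural tso- → tsophehchip.
mood = indicative: zero marking, form stays tsophehchip.
Attach aspect imperfective ach- → achtsophehchip.
Apply vowel harmony: achtsophehchip → echtsephehchip.
Nasal assimilation: no change.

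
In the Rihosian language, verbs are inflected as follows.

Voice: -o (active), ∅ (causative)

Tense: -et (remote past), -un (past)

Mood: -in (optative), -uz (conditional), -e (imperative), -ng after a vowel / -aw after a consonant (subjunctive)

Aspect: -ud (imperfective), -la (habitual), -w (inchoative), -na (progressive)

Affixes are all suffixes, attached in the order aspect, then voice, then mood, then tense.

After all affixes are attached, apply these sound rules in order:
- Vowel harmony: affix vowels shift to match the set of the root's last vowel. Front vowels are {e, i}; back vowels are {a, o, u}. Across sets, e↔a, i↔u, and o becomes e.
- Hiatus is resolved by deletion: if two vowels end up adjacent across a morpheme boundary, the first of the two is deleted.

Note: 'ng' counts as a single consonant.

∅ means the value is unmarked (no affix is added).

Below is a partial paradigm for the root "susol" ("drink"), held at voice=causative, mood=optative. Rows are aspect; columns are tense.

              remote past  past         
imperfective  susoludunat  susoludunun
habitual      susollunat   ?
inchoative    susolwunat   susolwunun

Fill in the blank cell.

susollunun

Attach aspect habitual -la → susolla.
voice = causative: zero marking, form stays susolla.
Attach mood optative -in → susollain.
Attach tense past -un → susollainun.
Apply vowel harmony: susollainun → susollaunun.
Apply vowel deletion: susollaunun → susollunun.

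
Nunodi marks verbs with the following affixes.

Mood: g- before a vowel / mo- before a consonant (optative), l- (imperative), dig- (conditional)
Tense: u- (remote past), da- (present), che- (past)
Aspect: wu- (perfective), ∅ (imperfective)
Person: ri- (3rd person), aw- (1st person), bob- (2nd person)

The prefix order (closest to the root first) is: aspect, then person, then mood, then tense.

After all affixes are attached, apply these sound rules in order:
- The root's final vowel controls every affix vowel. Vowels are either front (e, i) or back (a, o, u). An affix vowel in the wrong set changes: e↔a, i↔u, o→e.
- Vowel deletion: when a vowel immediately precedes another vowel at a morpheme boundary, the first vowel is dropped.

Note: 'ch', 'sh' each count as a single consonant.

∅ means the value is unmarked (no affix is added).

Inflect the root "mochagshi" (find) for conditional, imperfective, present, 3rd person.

dedigrimochagshi

aspect = imperfective: zero marking, form stays mochagshi.
Attach person 3rd person ri- → rimochagshi.
Attach mood conditional dig- → digrimochagshi.
Attach tense present da- → dadigrimochagshi.
Apply vowel harmony: dadigrimochagshi → dedigrimochagshi.
Vowel deletion: no change.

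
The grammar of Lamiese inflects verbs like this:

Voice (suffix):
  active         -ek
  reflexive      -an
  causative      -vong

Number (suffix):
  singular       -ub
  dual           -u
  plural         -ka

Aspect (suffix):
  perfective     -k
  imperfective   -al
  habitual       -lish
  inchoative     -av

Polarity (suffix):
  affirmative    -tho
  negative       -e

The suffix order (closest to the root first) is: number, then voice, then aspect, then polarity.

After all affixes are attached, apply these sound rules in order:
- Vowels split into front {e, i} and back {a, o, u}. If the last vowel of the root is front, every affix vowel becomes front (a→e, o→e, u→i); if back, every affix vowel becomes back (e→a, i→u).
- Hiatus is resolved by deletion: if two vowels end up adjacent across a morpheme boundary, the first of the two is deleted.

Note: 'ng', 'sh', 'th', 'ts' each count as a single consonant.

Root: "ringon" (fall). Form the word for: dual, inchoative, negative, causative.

Attach number dual -u → ringonu.
Attach voice causative -vong → ringonuvong.
Attach aspect inchoative -av → ringonuvongav.
Attach polarity negative -e → ringonuvongave.
Apply vowel harmony: ringonuvongave → ringonuvongava.
Vowel deletion: no change.

ringonuvongava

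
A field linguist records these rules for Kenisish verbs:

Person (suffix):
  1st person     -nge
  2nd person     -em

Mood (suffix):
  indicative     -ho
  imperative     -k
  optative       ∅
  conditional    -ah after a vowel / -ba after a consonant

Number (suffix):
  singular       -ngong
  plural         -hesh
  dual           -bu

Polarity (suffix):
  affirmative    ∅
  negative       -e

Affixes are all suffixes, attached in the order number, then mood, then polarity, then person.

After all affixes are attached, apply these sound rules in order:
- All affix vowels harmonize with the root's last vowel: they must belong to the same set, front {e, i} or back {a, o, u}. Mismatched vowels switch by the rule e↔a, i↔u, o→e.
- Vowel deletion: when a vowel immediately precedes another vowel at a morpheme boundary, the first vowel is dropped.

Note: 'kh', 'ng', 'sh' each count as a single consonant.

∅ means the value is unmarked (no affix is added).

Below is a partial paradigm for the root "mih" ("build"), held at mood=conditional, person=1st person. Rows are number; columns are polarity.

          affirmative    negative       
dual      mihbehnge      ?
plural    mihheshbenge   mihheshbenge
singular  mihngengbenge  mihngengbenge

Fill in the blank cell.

Attach number dual -bu → mihbu.
Attach mood conditional -ah (after vowel 'u') → mihbuah.
Attach polarity negative -e → mihbuahe.
Attach person 1st person -nge → mihbuahenge.
Apply vowel harmony: mihbuahenge → mihbiehenge.
Apply vowel deletion: mihbiehenge → mihbehenge.

mihbehenge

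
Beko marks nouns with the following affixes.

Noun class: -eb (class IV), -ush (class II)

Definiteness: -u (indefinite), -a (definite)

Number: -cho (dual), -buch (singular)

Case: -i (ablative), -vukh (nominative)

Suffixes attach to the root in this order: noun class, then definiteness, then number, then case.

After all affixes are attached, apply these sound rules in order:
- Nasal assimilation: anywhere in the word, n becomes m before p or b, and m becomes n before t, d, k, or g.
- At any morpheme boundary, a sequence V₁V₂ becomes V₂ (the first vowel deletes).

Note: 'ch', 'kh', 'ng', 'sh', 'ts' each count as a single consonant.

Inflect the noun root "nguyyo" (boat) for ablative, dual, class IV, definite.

nguyyebachi

Attach noun class class IV -eb → nguyyoeb.
Attach definiteness definite -a → nguyyoeba.
Attach number dual -cho → nguyyoebacho.
Attach case ablative -i → nguyyoebachoi.
Nasal assimilation: no change.
Apply vowel deletion: nguyyoebachoi → nguyyebachi.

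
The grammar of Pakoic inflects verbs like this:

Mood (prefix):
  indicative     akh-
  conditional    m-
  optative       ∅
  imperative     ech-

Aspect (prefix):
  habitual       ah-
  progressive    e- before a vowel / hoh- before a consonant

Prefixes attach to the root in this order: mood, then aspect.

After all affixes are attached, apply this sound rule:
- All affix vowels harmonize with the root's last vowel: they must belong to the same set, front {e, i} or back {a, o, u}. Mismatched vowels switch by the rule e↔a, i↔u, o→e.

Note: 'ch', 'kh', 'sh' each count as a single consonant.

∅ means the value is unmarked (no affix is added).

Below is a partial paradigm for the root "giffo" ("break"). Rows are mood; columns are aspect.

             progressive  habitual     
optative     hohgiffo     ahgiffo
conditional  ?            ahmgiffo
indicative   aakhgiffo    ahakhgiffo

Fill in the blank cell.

hohmgiffo

Attach mood conditional m- → mgiffo.
Attach aspect progressive hoh- (before consonant 'm') → hohmgiffo.
Vowel harmony: no change.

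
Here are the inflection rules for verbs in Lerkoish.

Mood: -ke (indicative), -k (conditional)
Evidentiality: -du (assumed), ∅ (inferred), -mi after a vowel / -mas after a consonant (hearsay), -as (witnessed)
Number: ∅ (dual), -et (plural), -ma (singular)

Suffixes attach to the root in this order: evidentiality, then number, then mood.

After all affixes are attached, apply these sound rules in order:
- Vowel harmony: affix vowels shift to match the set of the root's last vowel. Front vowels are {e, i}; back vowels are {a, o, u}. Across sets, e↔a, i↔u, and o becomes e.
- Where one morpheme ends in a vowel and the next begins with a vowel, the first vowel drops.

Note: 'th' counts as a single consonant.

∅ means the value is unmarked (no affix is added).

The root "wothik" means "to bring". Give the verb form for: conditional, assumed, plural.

wothikdetk

Attach evidentiality assumed -du → wothikdu.
Attach number plural -et → wothikduet.
Attach mood conditional -k → wothikduetk.
Apply vowel harmony: wothikduetk → wothikdietk.
Apply vowel deletion: wothikdietk → wothikdetk.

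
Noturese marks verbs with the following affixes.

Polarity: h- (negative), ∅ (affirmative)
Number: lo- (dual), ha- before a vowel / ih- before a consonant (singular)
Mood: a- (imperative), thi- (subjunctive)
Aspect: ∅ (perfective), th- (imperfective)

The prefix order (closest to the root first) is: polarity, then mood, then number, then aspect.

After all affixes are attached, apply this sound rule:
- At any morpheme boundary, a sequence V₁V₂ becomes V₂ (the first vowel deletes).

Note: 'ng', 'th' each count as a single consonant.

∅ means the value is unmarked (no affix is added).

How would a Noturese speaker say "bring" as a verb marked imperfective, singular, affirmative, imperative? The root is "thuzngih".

thhathuzngih

polarity = affirmative: zero marking, form stays thuzngih.
Attach mood imperative a- → athuzngih.
Attach number singular ha- (before vowel 'a') → haathuzngih.
Attach aspect imperfective th- → thhaathuzngih.
Apply vowel deletion: thhaathuzngih → thhathuzngih.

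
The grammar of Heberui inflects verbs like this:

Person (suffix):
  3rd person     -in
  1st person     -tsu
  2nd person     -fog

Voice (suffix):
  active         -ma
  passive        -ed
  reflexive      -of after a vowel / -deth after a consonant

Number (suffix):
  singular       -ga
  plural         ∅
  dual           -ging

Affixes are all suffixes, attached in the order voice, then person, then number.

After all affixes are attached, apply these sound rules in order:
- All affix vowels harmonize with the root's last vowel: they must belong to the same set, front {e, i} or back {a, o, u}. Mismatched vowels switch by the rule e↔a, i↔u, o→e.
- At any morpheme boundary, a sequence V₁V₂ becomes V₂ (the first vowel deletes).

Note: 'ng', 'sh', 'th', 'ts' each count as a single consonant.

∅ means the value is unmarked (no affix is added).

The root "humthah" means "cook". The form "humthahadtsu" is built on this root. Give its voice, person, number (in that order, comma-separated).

Segment: humthah-ed-tsu.
voice: -ed → passive.
person: -tsu → 1st person.
number: ∅ → plural.

passive, 1st person, plural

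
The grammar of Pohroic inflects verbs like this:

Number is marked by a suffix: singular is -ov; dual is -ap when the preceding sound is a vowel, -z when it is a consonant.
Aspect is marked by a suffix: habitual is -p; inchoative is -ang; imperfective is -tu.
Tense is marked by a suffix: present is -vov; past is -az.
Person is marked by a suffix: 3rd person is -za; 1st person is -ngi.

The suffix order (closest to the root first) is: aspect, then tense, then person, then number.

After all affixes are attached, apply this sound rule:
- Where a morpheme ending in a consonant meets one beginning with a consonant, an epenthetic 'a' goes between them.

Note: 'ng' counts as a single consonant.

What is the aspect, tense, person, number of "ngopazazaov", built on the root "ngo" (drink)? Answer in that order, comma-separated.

Segment: ngo-p-az-za-ov.
aspect: -p → habitual.
tense: -az → past.
person: -za → 3rd person.
number: -ov → singular.

habitual, past, 3rd person, singular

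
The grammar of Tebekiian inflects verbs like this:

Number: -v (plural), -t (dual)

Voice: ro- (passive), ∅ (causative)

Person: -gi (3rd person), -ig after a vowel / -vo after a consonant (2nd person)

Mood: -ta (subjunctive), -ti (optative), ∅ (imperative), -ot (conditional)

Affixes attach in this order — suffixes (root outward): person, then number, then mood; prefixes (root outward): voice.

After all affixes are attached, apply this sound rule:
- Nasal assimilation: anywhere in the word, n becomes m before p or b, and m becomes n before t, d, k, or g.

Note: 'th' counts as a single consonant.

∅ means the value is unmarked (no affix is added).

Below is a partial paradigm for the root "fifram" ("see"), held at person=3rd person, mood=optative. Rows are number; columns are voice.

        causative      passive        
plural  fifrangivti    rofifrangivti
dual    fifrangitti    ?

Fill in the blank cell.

rofifrangitti

Attach voice passive ro- → rofifram.
Attach person 3rd person -gi → rofiframgi.
Attach number dual -t → rofiframgit.
Attach mood optative -ti → rofiframgitti.
Apply nasal assimilation: rofiframgitti → rofifrangitti.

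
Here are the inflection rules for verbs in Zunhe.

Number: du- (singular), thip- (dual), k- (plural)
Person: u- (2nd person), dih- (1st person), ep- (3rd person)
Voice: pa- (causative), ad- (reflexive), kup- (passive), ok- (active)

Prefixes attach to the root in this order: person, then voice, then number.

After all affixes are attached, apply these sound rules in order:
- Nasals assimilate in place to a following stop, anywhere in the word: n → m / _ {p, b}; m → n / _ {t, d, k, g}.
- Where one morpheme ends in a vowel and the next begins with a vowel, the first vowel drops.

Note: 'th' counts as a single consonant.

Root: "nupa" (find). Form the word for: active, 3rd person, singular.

Attach person 3rd person ep- → epnupa.
Attach voice active ok- → okepnupa.
Attach number singular du- → duokepnupa.
Nasal assimilation: no change.
Apply vowel deletion: duokepnupa → dokepnupa.

dokepnupa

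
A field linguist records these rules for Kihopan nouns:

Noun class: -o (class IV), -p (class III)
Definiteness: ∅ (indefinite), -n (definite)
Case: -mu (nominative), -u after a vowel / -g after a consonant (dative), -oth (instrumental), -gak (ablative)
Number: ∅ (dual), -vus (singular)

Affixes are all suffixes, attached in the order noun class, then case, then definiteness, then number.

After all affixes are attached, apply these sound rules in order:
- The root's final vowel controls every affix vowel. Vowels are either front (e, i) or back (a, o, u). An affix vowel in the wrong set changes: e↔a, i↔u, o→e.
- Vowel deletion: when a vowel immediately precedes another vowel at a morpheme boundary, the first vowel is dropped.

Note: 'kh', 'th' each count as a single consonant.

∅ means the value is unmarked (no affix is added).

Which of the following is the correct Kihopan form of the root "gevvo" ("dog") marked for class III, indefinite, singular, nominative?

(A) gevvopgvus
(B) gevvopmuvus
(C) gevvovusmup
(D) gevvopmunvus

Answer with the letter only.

B

Attach noun class class III -p → gevvop.
Attach case nominative -mu → gevvopmu.
definiteness = indefinite: zero marking, form stays gevvopmu.
Attach number singular -vus → gevvopmuvus.
Vowel harmony: no change.
Vowel deletion: no change.
So the correct form is gevvopmuvus, option (B).
(A) gevvopgvus is wrong: it uses dative instead of nominative for case.
(D) gevvopmunvus is wrong: it uses definite instead of indefinite for definiteness.
(C) gevvovusmup is wrong: it has the affixes in the wrong order.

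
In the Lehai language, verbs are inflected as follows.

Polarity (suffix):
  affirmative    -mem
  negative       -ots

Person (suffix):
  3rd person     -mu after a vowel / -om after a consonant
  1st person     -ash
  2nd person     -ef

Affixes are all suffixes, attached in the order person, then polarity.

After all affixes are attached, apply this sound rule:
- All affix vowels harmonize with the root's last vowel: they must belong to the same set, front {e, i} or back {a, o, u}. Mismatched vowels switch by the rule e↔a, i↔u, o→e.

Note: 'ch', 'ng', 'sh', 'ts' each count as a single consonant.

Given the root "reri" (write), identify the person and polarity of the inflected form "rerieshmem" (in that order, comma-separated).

1st person, affirmative

Segment: reri-ash-mem.
person: -ash → 1st person.
polarity: -mem → affirmative.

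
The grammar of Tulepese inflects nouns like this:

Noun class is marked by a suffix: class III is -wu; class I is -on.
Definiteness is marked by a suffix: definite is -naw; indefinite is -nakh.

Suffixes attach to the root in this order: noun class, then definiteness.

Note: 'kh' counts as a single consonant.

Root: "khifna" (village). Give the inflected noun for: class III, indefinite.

Attach noun class class III -wu → khifnawu.
Attach definiteness indefinite -nakh → khifnawunakh.

khifnawunakh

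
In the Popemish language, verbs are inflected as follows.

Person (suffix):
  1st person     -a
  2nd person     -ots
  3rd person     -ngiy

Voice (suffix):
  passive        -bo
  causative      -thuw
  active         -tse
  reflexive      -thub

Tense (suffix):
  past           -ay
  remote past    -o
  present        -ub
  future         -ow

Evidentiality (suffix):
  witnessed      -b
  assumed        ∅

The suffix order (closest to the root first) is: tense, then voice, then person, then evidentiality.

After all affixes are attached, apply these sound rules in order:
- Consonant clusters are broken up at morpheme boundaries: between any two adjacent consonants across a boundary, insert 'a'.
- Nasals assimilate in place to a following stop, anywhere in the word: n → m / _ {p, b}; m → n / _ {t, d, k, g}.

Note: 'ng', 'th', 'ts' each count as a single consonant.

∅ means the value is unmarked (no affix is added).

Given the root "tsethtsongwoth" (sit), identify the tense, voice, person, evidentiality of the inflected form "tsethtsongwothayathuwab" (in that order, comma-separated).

Segment: tsethtsongwoth-ay-thuw-a-b.
tense: -ay → past.
voice: -thuw → causative.
person: -a → 1st person.
evidentiality: -b → witnessed.

past, causative, 1st person, witnessed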